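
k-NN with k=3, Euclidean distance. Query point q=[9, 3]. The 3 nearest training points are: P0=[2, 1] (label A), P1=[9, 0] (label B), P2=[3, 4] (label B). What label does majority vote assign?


d(q,P0) = 7.2801  (label A)
d(q,P1) = 3.0  (label B)
d(q,P2) = 6.0828  (label B)
Votes: A=1, B=2
Majority → B

B


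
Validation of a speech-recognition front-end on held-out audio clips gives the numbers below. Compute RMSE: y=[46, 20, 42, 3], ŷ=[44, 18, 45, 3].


MSE = 17/4 = 4.25
RMSE = √(17/4) = 2.0616

2.0616


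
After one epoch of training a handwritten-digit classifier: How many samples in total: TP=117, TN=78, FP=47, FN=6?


Total = TP + TN + FP + FN
= 117 + 78 + 47 + 6
= 248
(Predicted positive: 164, predicted negative: 84)

248


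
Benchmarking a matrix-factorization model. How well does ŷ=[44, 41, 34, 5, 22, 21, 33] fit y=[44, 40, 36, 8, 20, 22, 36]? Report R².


ȳ = 29.4286
SS_res = Σ(y-ŷ)² = 28
SS_tot = Σ(y-ȳ)² = 1013.71
R² = 1 - SS_res/SS_tot = 1 - 0.0276 = 0.9724

0.9724


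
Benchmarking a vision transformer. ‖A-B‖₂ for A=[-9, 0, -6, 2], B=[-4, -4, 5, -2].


d = √((-9+ 4)² + (0+ 4)² + (-6-5)² + (2+ 2)²)
  = √(25 + 16 + 121 + 16)
  = √178 = 13.3417

13.3417


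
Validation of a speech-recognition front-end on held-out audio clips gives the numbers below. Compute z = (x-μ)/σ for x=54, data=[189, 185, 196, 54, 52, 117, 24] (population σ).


μ = 116.7143, σ = 68.5476
z = (54 - 116.7143)/68.5476 = -0.9149

-0.9149


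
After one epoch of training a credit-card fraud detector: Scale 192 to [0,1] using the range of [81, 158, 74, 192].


min=74, max=192
(192-74)/(192-74) = 118/118 = 1.0

1.0


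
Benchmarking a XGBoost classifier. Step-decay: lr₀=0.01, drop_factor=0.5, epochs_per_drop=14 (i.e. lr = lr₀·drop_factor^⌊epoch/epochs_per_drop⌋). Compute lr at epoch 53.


n_drops = ⌊53/14⌋ = 3
lr = 0.01·0.5^3 = 0.01·0.125 = 0.00125

0.00125


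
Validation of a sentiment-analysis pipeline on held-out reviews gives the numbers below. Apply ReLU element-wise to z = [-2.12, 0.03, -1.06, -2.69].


ReLU(-2.12) = max(0, -2.12) = 0.0
ReLU(0.03) = max(0, 0.03) = 0.03
ReLU(-1.06) = max(0, -1.06) = 0.0
ReLU(-2.69) = max(0, -2.69) = 0.0
result = [0.0, 0.03, 0.0, 0.0]

[0.0, 0.03, 0.0, 0.0]


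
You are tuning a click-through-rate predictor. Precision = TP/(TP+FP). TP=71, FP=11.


Precision = TP/(TP+FP)
= 71/(71+11)
= 71/82 = 86.59%

86.59%


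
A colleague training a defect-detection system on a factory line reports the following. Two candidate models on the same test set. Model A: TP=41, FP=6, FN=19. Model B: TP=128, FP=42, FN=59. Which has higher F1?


Model A: P=41/47=0.8723, R=41/60=0.6833, F1=2PR/(P+R)=2TP/(2TP+FP+FN)=82/107=0.7664
Model B: P=128/170=0.7529, R=128/187=0.6845, F1=2PR/(P+R)=2TP/(2TP+FP+FN)=256/357=0.7171
0.7664 > 0.7171 → Model A

Model A


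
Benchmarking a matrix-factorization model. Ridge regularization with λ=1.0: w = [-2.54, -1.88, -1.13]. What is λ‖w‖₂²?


‖w‖₂² = (-2.54)² + (-1.88)² + (-1.13)²
     = 6.4516 + 3.5344 + 1.2769
     = 11.2629
λ·‖w‖₂² = 1.0·11.2629 = 11.2629

11.2629


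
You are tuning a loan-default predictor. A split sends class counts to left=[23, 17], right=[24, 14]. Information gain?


Parent = [47, 31], H_parent = 0.9694
H_left = 0.9837 (n=40), H_right = 0.9495 (n=38)
H_children = (40/78)·0.9837 + (38/78)·0.9495 = 0.967
IG = 0.9694 - 0.967 = 0.0024

0.0024


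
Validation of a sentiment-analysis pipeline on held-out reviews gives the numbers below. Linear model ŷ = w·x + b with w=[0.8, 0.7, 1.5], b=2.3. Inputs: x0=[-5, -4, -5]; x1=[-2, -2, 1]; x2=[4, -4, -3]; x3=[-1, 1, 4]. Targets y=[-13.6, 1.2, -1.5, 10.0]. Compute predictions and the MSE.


ŷ0 = (0.8)·(-5) + (0.7)·(-4) + (1.5)·(-5) + 2.3 = -12.0
ŷ1 = (0.8)·(-2) + (0.7)·(-2) + (1.5)·(1) + 2.3 = 0.8
ŷ2 = (0.8)·(4) + (0.7)·(-4) + (1.5)·(-3) + 2.3 = -1.8
ŷ3 = (0.8)·(-1) + (0.7)·(1) + (1.5)·(4) + 2.3 = 8.2
errors² = [2.56, 0.16, 0.09, 3.24]
MSE = 6.0500/4 = 1.5125

1.5125


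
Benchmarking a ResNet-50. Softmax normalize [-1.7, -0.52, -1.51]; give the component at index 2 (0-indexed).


Exponentials: e^-1.7=0.1827, e^-0.52=0.5945, e^-1.51=0.2209
Sum = 0.9981
Softmax = [0.183, 0.5956, 0.2213]
p[2] = 0.2209/0.9981 = 0.2213

0.2213


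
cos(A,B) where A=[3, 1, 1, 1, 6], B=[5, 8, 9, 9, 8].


A·B = 3·5 + 1·8 + 1·9 + 1·9 + 6·8 = 89
‖A‖ = √48 = 6.9282, ‖B‖ = √315 = 17.7482
cos = 89/(√48·√315) = 89/√15120 = 0.7238

0.7238


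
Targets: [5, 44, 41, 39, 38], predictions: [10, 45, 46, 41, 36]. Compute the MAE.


Absolute errors: |5-10|=5, |44-45|=1, |41-46|=5, |39-41|=2, |38-36|=2
Sum = 15
MAE = 15/5 = 3

3


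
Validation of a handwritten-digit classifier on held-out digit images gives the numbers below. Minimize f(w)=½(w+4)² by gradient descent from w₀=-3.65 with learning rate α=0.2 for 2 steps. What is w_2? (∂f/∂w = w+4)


step 1: grad = -3.65+4 = 0.35; w = -3.65 - 0.2·(0.35) = -3.72
step 2: grad = -3.72+4 = 0.28; w = -3.72 - 0.2·(0.28) = -3.776

-3.776


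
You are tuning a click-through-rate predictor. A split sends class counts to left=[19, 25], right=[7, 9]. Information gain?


Parent = [26, 34], H_parent = 0.9871
H_left = 0.9865 (n=44), H_right = 0.9887 (n=16)
H_children = (44/60)·0.9865 + (16/60)·0.9887 = 0.9871
IG = 0.9871 - 0.9871 = 0.0

0.0


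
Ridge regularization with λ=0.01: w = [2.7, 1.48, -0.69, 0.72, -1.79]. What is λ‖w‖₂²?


‖w‖₂² = (2.7)² + (1.48)² + (-0.69)² + (0.72)² + (-1.79)²
     = 7.29 + 2.1904 + 0.4761 + 0.5184 + 3.2041
     = 13.679
λ·‖w‖₂² = 0.01·13.679 = 0.13679

0.13679


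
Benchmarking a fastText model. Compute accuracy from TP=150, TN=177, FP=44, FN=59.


Accuracy = (TP+TN)/(TP+TN+FP+FN)
= (150+177)/(430)
= 327/430 = 76.05%

76.05%


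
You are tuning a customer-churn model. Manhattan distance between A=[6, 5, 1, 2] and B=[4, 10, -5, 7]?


d = |6-4| + |5-10| + |1+ 5| + |2-7|
  = 2 + 5 + 6 + 5
  = 18

18


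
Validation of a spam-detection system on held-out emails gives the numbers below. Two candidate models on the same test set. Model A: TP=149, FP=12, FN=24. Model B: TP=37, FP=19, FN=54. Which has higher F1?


Model A: P=149/161=0.9255, R=149/173=0.8613, F1=2PR/(P+R)=2TP/(2TP+FP+FN)=298/334=0.8922
Model B: P=37/56=0.6607, R=37/91=0.4066, F1=2PR/(P+R)=2TP/(2TP+FP+FN)=74/147=0.5034
0.8922 > 0.5034 → Model A

Model A


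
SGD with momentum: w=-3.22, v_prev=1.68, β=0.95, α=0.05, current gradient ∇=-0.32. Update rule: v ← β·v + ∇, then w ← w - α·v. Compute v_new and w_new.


v_new = 0.95·1.68 - 0.32 = 1.596 - 0.32 = 1.276
w_new = -3.22 - 0.05·1.276 = -3.22 - 0.0638 = -3.2838

v_new=1.276, w_new=-3.2838


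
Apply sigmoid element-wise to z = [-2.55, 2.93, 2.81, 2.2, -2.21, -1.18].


σ(-2.55) = 1/(1+e^2.55) = 0.0724
σ(2.93) = 1/(1+e^-2.93) = 0.9493
σ(2.81) = 1/(1+e^-2.81) = 0.9432
σ(2.2) = 1/(1+e^-2.2) = 0.9002
σ(-2.21) = 1/(1+e^2.21) = 0.0989
σ(-1.18) = 1/(1+e^1.18) = 0.2351
result = [0.0724, 0.9493, 0.9432, 0.9002, 0.0989, 0.2351]

[0.0724, 0.9493, 0.9432, 0.9002, 0.0989, 0.2351]


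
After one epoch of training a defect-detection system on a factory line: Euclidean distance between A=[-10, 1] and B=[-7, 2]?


d = √((-10+ 7)² + (1-2)²)
  = √(9 + 1)
  = √10 = 3.1623

3.1623


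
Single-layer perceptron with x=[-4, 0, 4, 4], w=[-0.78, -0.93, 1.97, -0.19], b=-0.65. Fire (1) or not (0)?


z = (-4)·(-0.78) + (0)·(-0.93) + (4)·(1.97) + (4)·(-0.19) - 0.65
  = 9.59
step(z) = 1 (z≥0)

1


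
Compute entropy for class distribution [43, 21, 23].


Probabilities: [43/87, 21/87, 23/87] ≈ [0.4943, 0.2414, 0.2644]
H = -((43/87)·log₂(43/87) + (21/87)·log₂(21/87) + (23/87)·log₂(23/87))
  = 1.5049 bits

1.5049 bits


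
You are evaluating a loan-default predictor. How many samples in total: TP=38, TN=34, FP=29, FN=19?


Total = TP + TN + FP + FN
= 38 + 34 + 29 + 19
= 120
(Predicted positive: 67, predicted negative: 53)

120


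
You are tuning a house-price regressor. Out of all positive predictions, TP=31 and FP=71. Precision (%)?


Precision = TP/(TP+FP)
= 31/(31+71)
= 31/102 = 30.39%

30.39%


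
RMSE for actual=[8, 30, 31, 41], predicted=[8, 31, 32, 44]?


MSE = 11/4 = 2.75
RMSE = √(11/4) = 1.6583

1.6583


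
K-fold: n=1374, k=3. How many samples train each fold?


Fold size = 1374/3 = 458
Training per fold = 1374 - 458 = 916

916


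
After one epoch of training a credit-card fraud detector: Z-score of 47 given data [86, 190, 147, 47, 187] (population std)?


μ = 131.4, σ = 56.4858
z = (47 - 131.4)/56.4858 = -1.4942

-1.4942


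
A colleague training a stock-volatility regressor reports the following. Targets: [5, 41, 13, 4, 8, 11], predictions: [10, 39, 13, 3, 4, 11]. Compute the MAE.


Absolute errors: |5-10|=5, |41-39|=2, |13-13|=0, |4-3|=1, |8-4|=4, |11-11|=0
Sum = 12
MAE = 12/6 = 2

2


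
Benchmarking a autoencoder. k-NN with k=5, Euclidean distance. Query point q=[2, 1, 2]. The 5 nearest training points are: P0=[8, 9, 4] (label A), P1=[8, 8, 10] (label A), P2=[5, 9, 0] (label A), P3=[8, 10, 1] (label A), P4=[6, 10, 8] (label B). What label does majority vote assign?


d(q,P0) = 10.198  (label A)
d(q,P1) = 12.2066  (label A)
d(q,P2) = 8.775  (label A)
d(q,P3) = 10.8628  (label A)
d(q,P4) = 11.5326  (label B)
Votes: A=4, B=1
Majority → A

A


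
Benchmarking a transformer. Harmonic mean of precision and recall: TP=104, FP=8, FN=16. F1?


Precision = 104/112 = 0.9286
Recall = 104/120 = 0.8667
F1 = 2·P·R/(P+R) = 2·TP/(2·TP+FP+FN) = 208/(208+8+16) = 208/232 = 0.8966

0.8966


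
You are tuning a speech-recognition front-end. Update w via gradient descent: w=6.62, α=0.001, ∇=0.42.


w_new = w - α·∇
= 6.62 - 0.001·0.42
= 6.62 - 0.00042
= 6.61958

6.61958


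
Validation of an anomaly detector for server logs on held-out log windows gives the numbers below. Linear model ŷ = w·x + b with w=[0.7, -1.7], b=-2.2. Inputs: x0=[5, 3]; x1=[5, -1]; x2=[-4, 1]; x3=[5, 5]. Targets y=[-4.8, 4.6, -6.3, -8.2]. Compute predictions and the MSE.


ŷ0 = (0.7)·(5) + (-1.7)·(3) - 2.2 = -3.8
ŷ1 = (0.7)·(5) + (-1.7)·(-1) - 2.2 = 3.0
ŷ2 = (0.7)·(-4) + (-1.7)·(1) - 2.2 = -6.7
ŷ3 = (0.7)·(5) + (-1.7)·(5) - 2.2 = -7.2
errors² = [1.0, 2.56, 0.16, 1.0]
MSE = 4.7200/4 = 1.18

1.18


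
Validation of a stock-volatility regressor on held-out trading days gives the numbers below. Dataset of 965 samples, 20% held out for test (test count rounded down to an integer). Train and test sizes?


Test = ⌊965·20/100⌋ = 193
Train = 965 - 193 = 772

Train: 772, Test: 193


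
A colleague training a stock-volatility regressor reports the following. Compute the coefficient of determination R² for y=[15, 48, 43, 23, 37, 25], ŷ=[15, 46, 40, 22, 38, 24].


ȳ = 31.8333
SS_res = Σ(y-ŷ)² = 16
SS_tot = Σ(y-ȳ)² = 820.83
R² = 1 - SS_res/SS_tot = 1 - 0.0195 = 0.9805

0.9805


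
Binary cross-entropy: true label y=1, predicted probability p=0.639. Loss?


BCE = -[y·ln(p) + (1-y)·ln(1-p)]
= -1·ln(0.639) - 0
= -ln(0.639) = 0.4479

0.4479


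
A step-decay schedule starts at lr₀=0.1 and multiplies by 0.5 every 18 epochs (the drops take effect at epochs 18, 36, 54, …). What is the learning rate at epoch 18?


n_drops = ⌊18/18⌋ = 1
lr = 0.1·0.5^1 = 0.1·0.5 = 0.05

0.05


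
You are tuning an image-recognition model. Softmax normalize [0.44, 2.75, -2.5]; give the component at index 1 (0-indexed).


Exponentials: e^0.44=1.5527, e^2.75=15.6426, e^-2.5=0.0821
Sum = 17.2774
Softmax = [0.0899, 0.9054, 0.0048]
p[1] = 15.6426/17.2774 = 0.9054

0.9054


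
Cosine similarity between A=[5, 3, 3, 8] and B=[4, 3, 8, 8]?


A·B = 5·4 + 3·3 + 3·8 + 8·8 = 117
‖A‖ = √107 = 10.3441, ‖B‖ = √153 = 12.3693
cos = 117/(√107·√153) = 117/√16371 = 0.9144

0.9144


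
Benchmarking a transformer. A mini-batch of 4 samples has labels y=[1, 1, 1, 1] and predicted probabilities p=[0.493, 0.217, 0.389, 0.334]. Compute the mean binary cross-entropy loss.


L[0] = -ln(0.493) = 0.7072
L[1] = -ln(0.217) = 1.5279
L[2] = -ln(0.389) = 0.9442
L[3] = -ln(0.334) = 1.0966
mean = (0.7072 + 1.5279 + 0.9442 + 1.0966)/4 = 1.069

1.069


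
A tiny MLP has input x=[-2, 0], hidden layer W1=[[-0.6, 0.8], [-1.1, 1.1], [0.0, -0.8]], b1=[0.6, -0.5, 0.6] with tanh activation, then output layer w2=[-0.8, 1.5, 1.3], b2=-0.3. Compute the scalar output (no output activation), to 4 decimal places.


z1[0] = (-0.6)·(-2) + (0.8)·(0) + 0.6 = 1.8
z1[1] = (-1.1)·(-2) + (1.1)·(0) - 0.5 = 1.7
z1[2] = (0.0)·(-2) + (-0.8)·(0) + 0.6 = 0.6
h = tanh(z1) = [0.9468, 0.9354, 0.537]
output = (-0.8)·(0.9468) + (1.5)·(0.9354) + (1.3)·(0.537) - 0.3 = 1.0438

1.0438


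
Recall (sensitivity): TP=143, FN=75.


Recall = TP/(TP+FN)
= 143/(143+75)
= 143/218 = 65.6%

65.6%


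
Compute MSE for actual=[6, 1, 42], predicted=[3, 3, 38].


Squared errors: (6-3)²=9, (1-3)²=4, (42-38)²=16
Sum = 29
MSE = 29/3 = 29/3

29/3


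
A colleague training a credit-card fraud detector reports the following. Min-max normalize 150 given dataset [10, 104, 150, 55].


min=10, max=150
(150-10)/(150-10) = 140/140 = 1.0

1.0


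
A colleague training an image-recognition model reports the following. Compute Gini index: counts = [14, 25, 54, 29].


Probabilities: [14/122, 25/122, 54/122, 29/122] ≈ [0.1148, 0.2049, 0.4426, 0.2377]
Σpᵢ² = (196 + 625 + 2916 + 841)/122² = 4578/14884
Gini = 1 - Σpᵢ² = 1 - 4578/14884 = 0.6924

0.6924


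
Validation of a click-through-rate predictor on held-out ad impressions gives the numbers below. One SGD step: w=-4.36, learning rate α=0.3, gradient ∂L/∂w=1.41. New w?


w_new = w - α·∇
= -4.36 - 0.3·1.41
= -4.36 - 0.423
= -4.783

-4.783


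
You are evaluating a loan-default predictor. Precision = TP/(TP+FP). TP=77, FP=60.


Precision = TP/(TP+FP)
= 77/(77+60)
= 77/137 = 56.2%

56.2%


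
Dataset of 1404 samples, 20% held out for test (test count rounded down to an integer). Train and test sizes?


Test = ⌊1404·20/100⌋ = 280
Train = 1404 - 280 = 1124

Train: 1124, Test: 280


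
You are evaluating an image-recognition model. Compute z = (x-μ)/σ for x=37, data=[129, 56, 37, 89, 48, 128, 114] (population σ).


μ = 85.8571, σ = 36.1561
z = (37 - 85.8571)/36.1561 = -1.3513

-1.3513


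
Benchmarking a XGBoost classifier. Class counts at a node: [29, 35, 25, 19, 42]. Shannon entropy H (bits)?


Probabilities: [29/150, 35/150, 25/150, 19/150, 42/150] ≈ [0.1933, 0.2333, 0.1667, 0.1267, 0.28]
H = -((29/150)·log₂(29/150) + (35/150)·log₂(35/150) + (25/150)·log₂(25/150) + (19/150)·log₂(19/150) + (42/150)·log₂(42/150))
  = 2.2709 bits

2.2709 bits


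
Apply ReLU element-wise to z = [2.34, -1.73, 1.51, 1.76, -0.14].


ReLU(2.34) = max(0, 2.34) = 2.34
ReLU(-1.73) = max(0, -1.73) = 0.0
ReLU(1.51) = max(0, 1.51) = 1.51
ReLU(1.76) = max(0, 1.76) = 1.76
ReLU(-0.14) = max(0, -0.14) = 0.0
result = [2.34, 0.0, 1.51, 1.76, 0.0]

[2.34, 0.0, 1.51, 1.76, 0.0]


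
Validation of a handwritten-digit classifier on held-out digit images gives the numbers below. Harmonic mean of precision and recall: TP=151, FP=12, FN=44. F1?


Precision = 151/163 = 0.9264
Recall = 151/195 = 0.7744
F1 = 2·P·R/(P+R) = 2·TP/(2·TP+FP+FN) = 302/(302+12+44) = 302/358 = 0.8436

0.8436


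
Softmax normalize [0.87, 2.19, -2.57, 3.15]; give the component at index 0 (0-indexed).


Exponentials: e^0.87=2.3869, e^2.19=8.9352, e^-2.57=0.0765, e^3.15=23.3361
Sum = 34.7347
Softmax = [0.0687, 0.2572, 0.0022, 0.6718]
p[0] = 2.3869/34.7347 = 0.0687

0.0687


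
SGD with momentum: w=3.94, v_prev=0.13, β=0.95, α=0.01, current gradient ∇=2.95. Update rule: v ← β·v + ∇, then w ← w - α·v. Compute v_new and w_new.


v_new = 0.95·0.13 + 2.95 = 0.1235 + 2.95 = 3.0735
w_new = 3.94 - 0.01·3.0735 = 3.94 - 0.030735 = 3.909265

v_new=3.0735, w_new=3.909265


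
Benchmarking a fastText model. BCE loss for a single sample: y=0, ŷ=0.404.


BCE = -[y·ln(p) + (1-y)·ln(1-p)]
= -0 - 1·ln(1-0.404)
= -ln(0.596) = 0.5175

0.5175


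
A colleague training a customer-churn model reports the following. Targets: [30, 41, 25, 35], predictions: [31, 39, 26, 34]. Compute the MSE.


Squared errors: (30-31)²=1, (41-39)²=4, (25-26)²=1, (35-34)²=1
Sum = 7
MSE = 7/4 = 7/4

7/4


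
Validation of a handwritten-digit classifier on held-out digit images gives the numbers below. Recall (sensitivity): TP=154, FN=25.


Recall = TP/(TP+FN)
= 154/(154+25)
= 154/179 = 86.03%

86.03%


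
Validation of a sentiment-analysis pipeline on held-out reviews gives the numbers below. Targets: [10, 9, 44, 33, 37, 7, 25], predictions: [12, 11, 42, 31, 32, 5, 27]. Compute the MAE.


Absolute errors: |10-12|=2, |9-11|=2, |44-42|=2, |33-31|=2, |37-32|=5, |7-5|=2, |25-27|=2
Sum = 17
MAE = 17/7 = 17/7

17/7


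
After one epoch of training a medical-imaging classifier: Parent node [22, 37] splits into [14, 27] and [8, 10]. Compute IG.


Parent = [22, 37], H_parent = 0.9529
H_left = 0.9262 (n=41), H_right = 0.9911 (n=18)
H_children = (41/59)·0.9262 + (18/59)·0.9911 = 0.946
IG = 0.9529 - 0.946 = 0.0069

0.0069


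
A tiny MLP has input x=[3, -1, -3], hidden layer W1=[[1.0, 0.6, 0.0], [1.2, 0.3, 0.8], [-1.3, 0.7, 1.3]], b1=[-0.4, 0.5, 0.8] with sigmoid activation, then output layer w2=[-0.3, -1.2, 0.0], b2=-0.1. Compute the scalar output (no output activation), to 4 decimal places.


z1[0] = (1.0)·(3) + (0.6)·(-1) + (0.0)·(-3) - 0.4 = 2.0
z1[1] = (1.2)·(3) + (0.3)·(-1) + (0.8)·(-3) + 0.5 = 1.4
z1[2] = (-1.3)·(3) + (0.7)·(-1) + (1.3)·(-3) + 0.8 = -7.7
h = sigmoid(z1) = [0.8808, 0.8022, 0.0005]
output = (-0.3)·(0.8808) + (-1.2)·(0.8022) + (0.0)·(0.0005) - 0.1 = -1.3269

-1.3269


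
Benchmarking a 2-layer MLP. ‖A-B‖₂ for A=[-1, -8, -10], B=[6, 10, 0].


d = √((-1-6)² + (-8-10)² + (-10-0)²)
  = √(49 + 324 + 100)
  = √473 = 21.7486

21.7486


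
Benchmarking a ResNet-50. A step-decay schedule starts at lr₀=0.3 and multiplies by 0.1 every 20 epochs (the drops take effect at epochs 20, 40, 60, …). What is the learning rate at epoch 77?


n_drops = ⌊77/20⌋ = 3
lr = 0.3·0.1^3 = 0.3·0.001 = 0.0003

0.0003


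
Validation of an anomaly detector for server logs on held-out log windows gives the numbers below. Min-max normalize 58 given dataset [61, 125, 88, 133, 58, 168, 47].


min=47, max=168
(58-47)/(168-47) = 11/121 = 0.0909

0.0909


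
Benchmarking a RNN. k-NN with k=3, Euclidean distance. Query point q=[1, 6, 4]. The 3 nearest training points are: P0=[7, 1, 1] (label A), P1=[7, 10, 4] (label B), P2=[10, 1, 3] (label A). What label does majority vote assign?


d(q,P0) = 8.3666  (label A)
d(q,P1) = 7.2111  (label B)
d(q,P2) = 10.3441  (label A)
Votes: A=2, B=1
Majority → A

A


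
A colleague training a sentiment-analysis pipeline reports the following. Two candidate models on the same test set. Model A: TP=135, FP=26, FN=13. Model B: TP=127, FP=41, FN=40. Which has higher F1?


Model A: P=135/161=0.8385, R=135/148=0.9122, F1=2PR/(P+R)=2TP/(2TP+FP+FN)=270/309=0.8738
Model B: P=127/168=0.756, R=127/167=0.7605, F1=2PR/(P+R)=2TP/(2TP+FP+FN)=254/335=0.7582
0.8738 > 0.7582 → Model A

Model A


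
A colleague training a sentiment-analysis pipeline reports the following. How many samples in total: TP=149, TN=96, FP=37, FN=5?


Total = TP + TN + FP + FN
= 149 + 96 + 37 + 5
= 287
(Predicted positive: 186, predicted negative: 101)

287


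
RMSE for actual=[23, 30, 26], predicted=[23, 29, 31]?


MSE = 26/3 = 8.6667
RMSE = √(26/3) = 2.9439

2.9439


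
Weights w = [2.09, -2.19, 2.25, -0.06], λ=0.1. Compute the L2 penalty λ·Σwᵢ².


‖w‖₂² = (2.09)² + (-2.19)² + (2.25)² + (-0.06)²
     = 4.3681 + 4.7961 + 5.0625 + 0.0036
     = 14.2303
λ·‖w‖₂² = 0.1·14.2303 = 1.42303

1.42303


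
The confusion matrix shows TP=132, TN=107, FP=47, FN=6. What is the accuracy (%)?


Accuracy = (TP+TN)/(TP+TN+FP+FN)
= (132+107)/(292)
= 239/292 = 81.85%

81.85%


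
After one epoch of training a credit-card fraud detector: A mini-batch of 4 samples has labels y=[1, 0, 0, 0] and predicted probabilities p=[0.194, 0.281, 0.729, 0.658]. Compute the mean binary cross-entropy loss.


L[0] = -ln(0.194) = 1.6399
L[1] = -ln(1-0.281) = -ln(0.719) = 0.3299
L[2] = -ln(1-0.729) = -ln(0.271) = 1.3056
L[3] = -ln(1-0.658) = -ln(0.342) = 1.0729
mean = (1.6399 + 0.3299 + 1.3056 + 1.0729)/4 = 1.0871

1.0871


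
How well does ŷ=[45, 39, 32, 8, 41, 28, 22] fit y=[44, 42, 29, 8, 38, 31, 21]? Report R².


ȳ = 30.4286
SS_res = Σ(y-ŷ)² = 38
SS_tot = Σ(y-ȳ)² = 969.71
R² = 1 - SS_res/SS_tot = 1 - 0.0392 = 0.9608

0.9608


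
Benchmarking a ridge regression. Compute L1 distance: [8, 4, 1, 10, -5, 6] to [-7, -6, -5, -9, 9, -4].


d = |8+ 7| + |4+ 6| + |1+ 5| + |10+ 9| + |-5-9| + |6+ 4|
  = 15 + 10 + 6 + 19 + 14 + 10
  = 74

74


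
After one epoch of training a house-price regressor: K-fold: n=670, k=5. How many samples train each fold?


Fold size = 670/5 = 134
Training per fold = 670 - 134 = 536

536


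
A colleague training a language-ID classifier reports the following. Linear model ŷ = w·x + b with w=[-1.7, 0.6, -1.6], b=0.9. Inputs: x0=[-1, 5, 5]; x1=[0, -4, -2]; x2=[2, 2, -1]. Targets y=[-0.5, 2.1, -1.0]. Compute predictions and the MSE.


ŷ0 = (-1.7)·(-1) + (0.6)·(5) + (-1.6)·(5) + 0.9 = -2.4
ŷ1 = (-1.7)·(0) + (0.6)·(-4) + (-1.6)·(-2) + 0.9 = 1.7
ŷ2 = (-1.7)·(2) + (0.6)·(2) + (-1.6)·(-1) + 0.9 = 0.3
errors² = [3.61, 0.16, 1.69]
MSE = 5.4600/3 = 1.82

1.82


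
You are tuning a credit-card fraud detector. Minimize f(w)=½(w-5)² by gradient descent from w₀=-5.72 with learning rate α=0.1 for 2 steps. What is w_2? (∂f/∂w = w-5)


step 1: grad = -5.72-5 = -10.72; w = -5.72 - 0.1·(-10.72) = -4.648
step 2: grad = -4.648-5 = -9.648; w = -4.648 - 0.1·(-9.648) = -3.6832

-3.6832


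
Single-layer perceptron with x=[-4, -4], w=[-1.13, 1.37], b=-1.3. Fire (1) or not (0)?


z = (-4)·(-1.13) + (-4)·(1.37) - 1.3
  = -2.26
step(z) = 0 (z<0)

0


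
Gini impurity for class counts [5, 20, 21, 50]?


Probabilities: [5/96, 20/96, 21/96, 50/96] ≈ [0.0521, 0.2083, 0.2188, 0.5208]
Σpᵢ² = (25 + 400 + 441 + 2500)/96² = 3366/9216
Gini = 1 - Σpᵢ² = 1 - 3366/9216 = 0.6348

0.6348


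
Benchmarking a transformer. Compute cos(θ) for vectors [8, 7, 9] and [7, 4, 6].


A·B = 8·7 + 7·4 + 9·6 = 138
‖A‖ = √194 = 13.9284, ‖B‖ = √101 = 10.0499
cos = 138/(√194·√101) = 138/√19594 = 0.9859

0.9859


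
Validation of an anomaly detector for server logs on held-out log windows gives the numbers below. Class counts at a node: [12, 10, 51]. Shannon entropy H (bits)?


Probabilities: [12/73, 10/73, 51/73] ≈ [0.1644, 0.137, 0.6986]
H = -((12/73)·log₂(12/73) + (10/73)·log₂(10/73) + (51/73)·log₂(51/73))
  = 1.1825 bits

1.1825 bits


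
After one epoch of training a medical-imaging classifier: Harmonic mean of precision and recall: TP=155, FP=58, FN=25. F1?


Precision = 155/213 = 0.7277
Recall = 155/180 = 0.8611
F1 = 2·P·R/(P+R) = 2·TP/(2·TP+FP+FN) = 310/(310+58+25) = 310/393 = 0.7888

0.7888


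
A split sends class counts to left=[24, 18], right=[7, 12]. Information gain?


Parent = [31, 30], H_parent = 0.9998
H_left = 0.9852 (n=42), H_right = 0.9495 (n=19)
H_children = (42/61)·0.9852 + (19/61)·0.9495 = 0.9741
IG = 0.9998 - 0.9741 = 0.0257

0.0257


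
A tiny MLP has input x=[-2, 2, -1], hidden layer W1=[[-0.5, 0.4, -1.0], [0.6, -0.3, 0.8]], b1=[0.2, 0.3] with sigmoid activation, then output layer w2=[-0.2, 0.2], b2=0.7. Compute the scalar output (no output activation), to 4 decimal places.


z1[0] = (-0.5)·(-2) + (0.4)·(2) + (-1.0)·(-1) + 0.2 = 3.0
z1[1] = (0.6)·(-2) + (-0.3)·(2) + (0.8)·(-1) + 0.3 = -2.3
h = sigmoid(z1) = [0.9526, 0.0911]
output = (-0.2)·(0.9526) + (0.2)·(0.0911) + 0.7 = 0.5277

0.5277


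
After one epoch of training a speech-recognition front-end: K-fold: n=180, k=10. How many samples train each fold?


Fold size = 180/10 = 18
Training per fold = 180 - 18 = 162

162


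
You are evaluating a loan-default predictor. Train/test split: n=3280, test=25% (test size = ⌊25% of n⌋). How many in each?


Test = ⌊3280·25/100⌋ = 820
Train = 3280 - 820 = 2460

Train: 2460, Test: 820


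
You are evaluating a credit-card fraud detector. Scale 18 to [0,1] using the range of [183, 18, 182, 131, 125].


min=18, max=183
(18-18)/(183-18) = 0/165 = 0.0

0.0


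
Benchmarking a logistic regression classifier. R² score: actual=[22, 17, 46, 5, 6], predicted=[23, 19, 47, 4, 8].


ȳ = 19.2
SS_res = Σ(y-ŷ)² = 11
SS_tot = Σ(y-ȳ)² = 1106.8
R² = 1 - SS_res/SS_tot = 1 - 0.0099 = 0.9901

0.9901


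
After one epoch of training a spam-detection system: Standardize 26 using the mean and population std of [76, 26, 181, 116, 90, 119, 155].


μ = 109, σ = 47.4914
z = (26 - 109)/47.4914 = -1.7477

-1.7477


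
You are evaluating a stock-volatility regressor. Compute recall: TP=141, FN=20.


Recall = TP/(TP+FN)
= 141/(141+20)
= 141/161 = 87.58%

87.58%


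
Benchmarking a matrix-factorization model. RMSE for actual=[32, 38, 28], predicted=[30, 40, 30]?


MSE = 12/3 = 4
RMSE = √(12/3) = 2.0

2.0


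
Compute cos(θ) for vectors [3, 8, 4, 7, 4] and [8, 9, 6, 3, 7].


A·B = 3·8 + 8·9 + 4·6 + 7·3 + 4·7 = 169
‖A‖ = √154 = 12.4097, ‖B‖ = √239 = 15.4596
cos = 169/(√154·√239) = 169/√36806 = 0.8809

0.8809


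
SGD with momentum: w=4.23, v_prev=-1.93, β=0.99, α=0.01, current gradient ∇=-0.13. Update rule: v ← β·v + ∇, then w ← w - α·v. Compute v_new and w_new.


v_new = 0.99·-1.93 - 0.13 = -1.9107 - 0.13 = -2.0407
w_new = 4.23 - 0.01·-2.0407 = 4.23 + 0.020407 = 4.250407

v_new=-2.0407, w_new=4.250407


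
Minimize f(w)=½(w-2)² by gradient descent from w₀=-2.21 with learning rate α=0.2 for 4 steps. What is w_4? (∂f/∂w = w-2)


step 1: grad = -2.21-2 = -4.21; w = -2.21 - 0.2·(-4.21) = -1.368
step 2: grad = -1.368-2 = -3.368; w = -1.368 - 0.2·(-3.368) = -0.6944
step 3: grad = -0.6944-2 = -2.6944; w = -0.6944 - 0.2·(-2.6944) = -0.15552
step 4: grad = -0.15552-2 = -2.15552; w = -0.15552 - 0.2·(-2.15552) = 0.275584

0.275584


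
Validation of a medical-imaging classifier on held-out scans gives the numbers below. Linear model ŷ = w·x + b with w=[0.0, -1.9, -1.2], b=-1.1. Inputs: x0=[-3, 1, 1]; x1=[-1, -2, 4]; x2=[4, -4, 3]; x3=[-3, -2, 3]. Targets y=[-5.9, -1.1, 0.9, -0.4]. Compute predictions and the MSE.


ŷ0 = (0.0)·(-3) + (-1.9)·(1) + (-1.2)·(1) - 1.1 = -4.2
ŷ1 = (0.0)·(-1) + (-1.9)·(-2) + (-1.2)·(4) - 1.1 = -2.1
ŷ2 = (0.0)·(4) + (-1.9)·(-4) + (-1.2)·(3) - 1.1 = 2.9
ŷ3 = (0.0)·(-3) + (-1.9)·(-2) + (-1.2)·(3) - 1.1 = -0.9
errors² = [2.89, 1.0, 4.0, 0.25]
MSE = 8.1400/4 = 2.035

2.035


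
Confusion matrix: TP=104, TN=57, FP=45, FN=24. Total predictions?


Total = TP + TN + FP + FN
= 104 + 57 + 45 + 24
= 230
(Predicted positive: 149, predicted negative: 81)

230


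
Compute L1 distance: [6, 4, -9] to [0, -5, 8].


d = |6-0| + |4+ 5| + |-9-8|
  = 6 + 9 + 17
  = 32

32


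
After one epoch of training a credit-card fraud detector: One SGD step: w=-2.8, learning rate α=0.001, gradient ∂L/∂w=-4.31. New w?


w_new = w - α·∇
= -2.8 - 0.001·-4.31
= -2.8 + 0.00431
= -2.79569

-2.79569


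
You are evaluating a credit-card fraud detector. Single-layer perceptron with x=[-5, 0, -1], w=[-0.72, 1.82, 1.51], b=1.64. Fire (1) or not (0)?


z = (-5)·(-0.72) + (0)·(1.82) + (-1)·(1.51) + 1.64
  = 3.73
step(z) = 1 (z≥0)

1


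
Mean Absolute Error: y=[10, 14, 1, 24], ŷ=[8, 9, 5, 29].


Absolute errors: |10-8|=2, |14-9|=5, |1-5|=4, |24-29|=5
Sum = 16
MAE = 16/4 = 4

4


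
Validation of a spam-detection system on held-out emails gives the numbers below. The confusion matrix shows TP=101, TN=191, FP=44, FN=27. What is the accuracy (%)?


Accuracy = (TP+TN)/(TP+TN+FP+FN)
= (101+191)/(363)
= 292/363 = 80.44%

80.44%


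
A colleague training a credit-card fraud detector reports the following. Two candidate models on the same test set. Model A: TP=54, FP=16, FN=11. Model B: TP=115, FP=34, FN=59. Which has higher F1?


Model A: P=54/70=0.7714, R=54/65=0.8308, F1=2PR/(P+R)=2TP/(2TP+FP+FN)=108/135=0.8
Model B: P=115/149=0.7718, R=115/174=0.6609, F1=2PR/(P+R)=2TP/(2TP+FP+FN)=230/323=0.7121
0.8 > 0.7121 → Model A

Model A


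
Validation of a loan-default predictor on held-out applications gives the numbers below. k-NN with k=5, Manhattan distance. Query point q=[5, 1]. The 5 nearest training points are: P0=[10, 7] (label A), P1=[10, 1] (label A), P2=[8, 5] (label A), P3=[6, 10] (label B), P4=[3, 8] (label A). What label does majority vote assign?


d(q,P0) = 11  (label A)
d(q,P1) = 5  (label A)
d(q,P2) = 7  (label A)
d(q,P3) = 10  (label B)
d(q,P4) = 9  (label A)
Votes: A=4, B=1
Majority → A

A


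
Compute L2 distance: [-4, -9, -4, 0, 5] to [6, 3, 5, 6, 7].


d = √((-4-6)² + (-9-3)² + (-4-5)² + (0-6)² + (5-7)²)
  = √(100 + 144 + 81 + 36 + 4)
  = √365 = 19.105

19.105


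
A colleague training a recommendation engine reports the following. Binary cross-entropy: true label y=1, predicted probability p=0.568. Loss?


BCE = -[y·ln(p) + (1-y)·ln(1-p)]
= -1·ln(0.568) - 0
= -ln(0.568) = 0.5656

0.5656


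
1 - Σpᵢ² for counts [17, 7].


Probabilities: [17/24, 7/24] ≈ [0.7083, 0.2917]
Σpᵢ² = (289 + 49)/24² = 338/576
Gini = 1 - Σpᵢ² = 1 - 338/576 = 0.4132

0.4132


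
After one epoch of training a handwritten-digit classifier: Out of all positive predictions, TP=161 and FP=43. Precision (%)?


Precision = TP/(TP+FP)
= 161/(161+43)
= 161/204 = 78.92%

78.92%


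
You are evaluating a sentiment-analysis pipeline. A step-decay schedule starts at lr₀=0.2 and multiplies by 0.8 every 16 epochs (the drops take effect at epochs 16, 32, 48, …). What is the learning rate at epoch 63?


n_drops = ⌊63/16⌋ = 3
lr = 0.2·0.8^3 = 0.2·0.512 = 0.1024

0.1024


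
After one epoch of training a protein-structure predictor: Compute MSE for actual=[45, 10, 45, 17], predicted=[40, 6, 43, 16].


Squared errors: (45-40)²=25, (10-6)²=16, (45-43)²=4, (17-16)²=1
Sum = 46
MSE = 46/4 = 23/2

23/2


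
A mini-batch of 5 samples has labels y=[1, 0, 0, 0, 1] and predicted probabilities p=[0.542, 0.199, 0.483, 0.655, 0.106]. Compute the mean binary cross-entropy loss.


L[0] = -ln(0.542) = 0.6125
L[1] = -ln(1-0.199) = -ln(0.801) = 0.2219
L[2] = -ln(1-0.483) = -ln(0.517) = 0.6597
L[3] = -ln(1-0.655) = -ln(0.345) = 1.0642
L[4] = -ln(0.106) = 2.2443
mean = (0.6125 + 0.2219 + 0.6597 + 1.0642 + 2.2443)/5 = 0.9605

0.9605


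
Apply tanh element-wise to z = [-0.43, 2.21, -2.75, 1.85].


tanh(-0.43) = -0.4053
tanh(2.21) = 0.9762
tanh(-2.75) = -0.9919
tanh(1.85) = 0.9517
result = [-0.4053, 0.9762, -0.9919, 0.9517]

[-0.4053, 0.9762, -0.9919, 0.9517]


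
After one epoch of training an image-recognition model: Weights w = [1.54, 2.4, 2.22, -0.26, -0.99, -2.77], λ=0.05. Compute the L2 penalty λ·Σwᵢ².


‖w‖₂² = (1.54)² + (2.4)² + (2.22)² + (-0.26)² + (-0.99)² + (-2.77)²
     = 2.3716 + 5.76 + 4.9284 + 0.0676 + 0.9801 + 7.6729
     = 21.7806
λ·‖w‖₂² = 0.05·21.7806 = 1.08903

1.08903


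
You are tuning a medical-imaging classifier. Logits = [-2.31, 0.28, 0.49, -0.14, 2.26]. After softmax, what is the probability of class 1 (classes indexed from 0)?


Exponentials: e^-2.31=0.0993, e^0.28=1.3231, e^0.49=1.6323, e^-0.14=0.8694, e^2.26=9.5831
Sum = 13.5072
Softmax = [0.0073, 0.098, 0.1208, 0.0644, 0.7095]
p[1] = 1.3231/13.5072 = 0.098

0.098


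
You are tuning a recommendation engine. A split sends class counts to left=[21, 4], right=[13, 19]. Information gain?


Parent = [34, 23], H_parent = 0.973
H_left = 0.6343 (n=25), H_right = 0.9745 (n=32)
H_children = (25/57)·0.6343 + (32/57)·0.9745 = 0.8253
IG = 0.973 - 0.8253 = 0.1477

0.1477


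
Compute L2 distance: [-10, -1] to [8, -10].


d = √((-10-8)² + (-1+ 10)²)
  = √(324 + 81)
  = √405 = 20.1246

20.1246


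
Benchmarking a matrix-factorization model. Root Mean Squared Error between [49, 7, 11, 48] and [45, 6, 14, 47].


MSE = 27/4 = 6.75
RMSE = √(27/4) = 2.5981

2.5981


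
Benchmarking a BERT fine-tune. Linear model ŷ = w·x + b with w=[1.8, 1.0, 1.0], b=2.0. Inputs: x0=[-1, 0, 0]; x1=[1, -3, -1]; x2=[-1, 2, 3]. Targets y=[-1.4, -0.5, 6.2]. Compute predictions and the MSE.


ŷ0 = (1.8)·(-1) + (1.0)·(0) + (1.0)·(0) + 2.0 = 0.2
ŷ1 = (1.8)·(1) + (1.0)·(-3) + (1.0)·(-1) + 2.0 = -0.2
ŷ2 = (1.8)·(-1) + (1.0)·(2) + (1.0)·(3) + 2.0 = 5.2
errors² = [2.56, 0.09, 1.0]
MSE = 3.6500/3 = 1.2167

1.2167


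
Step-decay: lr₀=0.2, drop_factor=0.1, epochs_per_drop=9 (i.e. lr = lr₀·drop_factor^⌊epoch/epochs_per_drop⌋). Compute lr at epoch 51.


n_drops = ⌊51/9⌋ = 5
lr = 0.2·0.1^5 = 0.2·0.00001 = 0.000002

0.000002


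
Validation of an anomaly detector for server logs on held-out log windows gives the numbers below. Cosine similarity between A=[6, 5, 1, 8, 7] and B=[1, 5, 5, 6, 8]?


A·B = 6·1 + 5·5 + 1·5 + 8·6 + 7·8 = 140
‖A‖ = √175 = 13.2288, ‖B‖ = √151 = 12.2882
cos = 140/(√175·√151) = 140/√26425 = 0.8612

0.8612


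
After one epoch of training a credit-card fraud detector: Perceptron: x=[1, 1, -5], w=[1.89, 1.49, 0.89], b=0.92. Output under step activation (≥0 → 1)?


z = (1)·(1.89) + (1)·(1.49) + (-5)·(0.89) + 0.92
  = -0.15
step(z) = 0 (z<0)

0


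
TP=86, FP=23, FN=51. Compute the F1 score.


Precision = 86/109 = 0.789
Recall = 86/137 = 0.6277
F1 = 2·P·R/(P+R) = 2·TP/(2·TP+FP+FN) = 172/(172+23+51) = 172/246 = 0.6992

0.6992


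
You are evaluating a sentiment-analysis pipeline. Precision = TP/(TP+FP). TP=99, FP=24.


Precision = TP/(TP+FP)
= 99/(99+24)
= 99/123 = 80.49%

80.49%


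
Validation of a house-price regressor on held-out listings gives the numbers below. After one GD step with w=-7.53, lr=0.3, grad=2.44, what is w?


w_new = w - α·∇
= -7.53 - 0.3·2.44
= -7.53 - 0.732
= -8.262

-8.262


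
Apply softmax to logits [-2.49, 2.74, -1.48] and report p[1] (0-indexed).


Exponentials: e^-2.49=0.0829, e^2.74=15.487, e^-1.48=0.2276
Sum = 15.7975
Softmax = [0.0052, 0.9803, 0.0144]
p[1] = 15.487/15.7975 = 0.9803

0.9803


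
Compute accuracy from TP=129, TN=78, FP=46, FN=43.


Accuracy = (TP+TN)/(TP+TN+FP+FN)
= (129+78)/(296)
= 207/296 = 69.93%

69.93%


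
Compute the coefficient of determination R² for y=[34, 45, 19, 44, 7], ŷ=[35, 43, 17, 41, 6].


ȳ = 29.8
SS_res = Σ(y-ŷ)² = 19
SS_tot = Σ(y-ȳ)² = 1086.8
R² = 1 - SS_res/SS_tot = 1 - 0.0175 = 0.9825

0.9825


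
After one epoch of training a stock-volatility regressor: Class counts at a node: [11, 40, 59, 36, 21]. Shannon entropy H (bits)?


Probabilities: [11/167, 40/167, 59/167, 36/167, 21/167] ≈ [0.0659, 0.2395, 0.3533, 0.2156, 0.1257]
H = -((11/167)·log₂(11/167) + (40/167)·log₂(40/167) + (59/167)·log₂(59/167) + (36/167)·log₂(36/167) + (21/167)·log₂(21/167))
  = 2.136 bits

2.136 bits


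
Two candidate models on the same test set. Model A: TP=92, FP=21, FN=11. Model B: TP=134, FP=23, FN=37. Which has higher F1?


Model A: P=92/113=0.8142, R=92/103=0.8932, F1=2PR/(P+R)=2TP/(2TP+FP+FN)=184/216=0.8519
Model B: P=134/157=0.8535, R=134/171=0.7836, F1=2PR/(P+R)=2TP/(2TP+FP+FN)=268/328=0.8171
0.8519 > 0.8171 → Model A

Model A


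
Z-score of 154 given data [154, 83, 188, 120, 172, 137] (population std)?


μ = 142.3333, σ = 34.5189
z = (154 - 142.3333)/34.5189 = 0.338

0.338


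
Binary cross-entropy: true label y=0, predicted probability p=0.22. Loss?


BCE = -[y·ln(p) + (1-y)·ln(1-p)]
= -0 - 1·ln(1-0.22)
= -ln(0.78) = 0.2485

0.2485


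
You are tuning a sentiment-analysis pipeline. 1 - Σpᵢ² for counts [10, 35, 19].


Probabilities: [10/64, 35/64, 19/64] ≈ [0.1562, 0.5469, 0.2969]
Σpᵢ² = (100 + 1225 + 361)/64² = 1686/4096
Gini = 1 - Σpᵢ² = 1 - 1686/4096 = 0.5884

0.5884


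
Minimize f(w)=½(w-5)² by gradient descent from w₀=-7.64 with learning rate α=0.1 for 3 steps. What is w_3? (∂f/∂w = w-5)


step 1: grad = -7.64-5 = -12.64; w = -7.64 - 0.1·(-12.64) = -6.376
step 2: grad = -6.376-5 = -11.376; w = -6.376 - 0.1·(-11.376) = -5.2384
step 3: grad = -5.2384-5 = -10.2384; w = -5.2384 - 0.1·(-10.2384) = -4.21456

-4.21456


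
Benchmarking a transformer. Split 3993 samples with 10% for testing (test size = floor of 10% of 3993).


Test = ⌊3993·10/100⌋ = 399
Train = 3993 - 399 = 3594

Train: 3594, Test: 399


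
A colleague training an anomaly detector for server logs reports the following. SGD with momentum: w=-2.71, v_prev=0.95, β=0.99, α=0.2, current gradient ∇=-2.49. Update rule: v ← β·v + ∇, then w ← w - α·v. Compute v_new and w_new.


v_new = 0.99·0.95 - 2.49 = 0.9405 - 2.49 = -1.5495
w_new = -2.71 - 0.2·-1.5495 = -2.71 + 0.3099 = -2.4001

v_new=-1.5495, w_new=-2.4001


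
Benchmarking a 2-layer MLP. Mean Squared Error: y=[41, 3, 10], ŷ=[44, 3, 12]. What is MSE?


Squared errors: (41-44)²=9, (3-3)²=0, (10-12)²=4
Sum = 13
MSE = 13/3 = 13/3

13/3


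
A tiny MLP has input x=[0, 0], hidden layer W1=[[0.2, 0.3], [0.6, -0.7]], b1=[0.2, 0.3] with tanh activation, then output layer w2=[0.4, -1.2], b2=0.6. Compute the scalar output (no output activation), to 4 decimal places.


z1[0] = (0.2)·(0) + (0.3)·(0) + 0.2 = 0.2
z1[1] = (0.6)·(0) + (-0.7)·(0) + 0.3 = 0.3
h = tanh(z1) = [0.1974, 0.2913]
output = (0.4)·(0.1974) + (-1.2)·(0.2913) + 0.6 = 0.3294

0.3294


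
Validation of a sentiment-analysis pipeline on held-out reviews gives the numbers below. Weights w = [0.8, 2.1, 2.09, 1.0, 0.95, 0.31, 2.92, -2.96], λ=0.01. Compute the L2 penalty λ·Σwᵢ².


‖w‖₂² = (0.8)² + (2.1)² + (2.09)² + (1.0)² + (0.95)² + (0.31)² + (2.92)² + (-2.96)²
     = 0.64 + 4.41 + 4.3681 + 1 + 0.9025 + 0.0961 + 8.5264 + 8.7616
     = 28.7047
λ·‖w‖₂² = 0.01·28.7047 = 0.287047

0.287047


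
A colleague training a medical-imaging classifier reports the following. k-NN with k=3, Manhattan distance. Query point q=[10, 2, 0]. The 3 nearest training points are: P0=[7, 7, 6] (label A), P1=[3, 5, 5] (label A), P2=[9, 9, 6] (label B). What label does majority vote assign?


d(q,P0) = 14  (label A)
d(q,P1) = 15  (label A)
d(q,P2) = 14  (label B)
Votes: A=2, B=1
Majority → A

A


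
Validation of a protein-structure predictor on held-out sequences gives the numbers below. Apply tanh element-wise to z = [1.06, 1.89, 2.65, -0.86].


tanh(1.06) = 0.7857
tanh(1.89) = 0.9554
tanh(2.65) = 0.9901
tanh(-0.86) = -0.6963
result = [0.7857, 0.9554, 0.9901, -0.6963]

[0.7857, 0.9554, 0.9901, -0.6963]


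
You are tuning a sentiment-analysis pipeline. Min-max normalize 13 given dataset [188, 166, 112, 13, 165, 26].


min=13, max=188
(13-13)/(188-13) = 0/175 = 0.0

0.0


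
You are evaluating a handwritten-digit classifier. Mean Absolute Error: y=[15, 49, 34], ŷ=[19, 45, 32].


Absolute errors: |15-19|=4, |49-45|=4, |34-32|=2
Sum = 10
MAE = 10/3 = 10/3

10/3


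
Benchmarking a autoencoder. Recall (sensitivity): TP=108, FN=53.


Recall = TP/(TP+FN)
= 108/(108+53)
= 108/161 = 67.08%

67.08%


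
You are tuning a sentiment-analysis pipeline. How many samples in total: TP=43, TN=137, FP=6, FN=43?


Total = TP + TN + FP + FN
= 43 + 137 + 6 + 43
= 229
(Predicted positive: 49, predicted negative: 180)

229
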